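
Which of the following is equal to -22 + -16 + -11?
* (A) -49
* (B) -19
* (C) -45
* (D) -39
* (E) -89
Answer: A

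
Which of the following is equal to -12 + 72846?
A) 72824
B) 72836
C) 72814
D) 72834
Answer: D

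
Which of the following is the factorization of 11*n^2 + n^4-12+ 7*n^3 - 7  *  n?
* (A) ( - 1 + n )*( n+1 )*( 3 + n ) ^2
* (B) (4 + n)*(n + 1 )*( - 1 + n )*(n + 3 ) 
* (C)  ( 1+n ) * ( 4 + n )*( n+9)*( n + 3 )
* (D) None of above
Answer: B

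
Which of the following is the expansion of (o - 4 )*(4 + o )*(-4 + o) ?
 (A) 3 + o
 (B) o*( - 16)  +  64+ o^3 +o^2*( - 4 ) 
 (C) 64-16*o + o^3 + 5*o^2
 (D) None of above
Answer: B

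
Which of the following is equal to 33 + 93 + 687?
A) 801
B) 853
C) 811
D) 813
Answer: D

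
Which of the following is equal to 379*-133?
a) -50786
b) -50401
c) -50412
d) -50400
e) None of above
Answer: e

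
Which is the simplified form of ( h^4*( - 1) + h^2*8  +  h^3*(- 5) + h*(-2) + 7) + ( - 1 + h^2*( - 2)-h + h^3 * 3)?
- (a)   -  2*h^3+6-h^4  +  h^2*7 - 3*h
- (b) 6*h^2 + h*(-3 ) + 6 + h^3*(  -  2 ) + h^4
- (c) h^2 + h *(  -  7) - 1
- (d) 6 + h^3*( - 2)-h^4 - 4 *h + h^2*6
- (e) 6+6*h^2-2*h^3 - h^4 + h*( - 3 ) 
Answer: e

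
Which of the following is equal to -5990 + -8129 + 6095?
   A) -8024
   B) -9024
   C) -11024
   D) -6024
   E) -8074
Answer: A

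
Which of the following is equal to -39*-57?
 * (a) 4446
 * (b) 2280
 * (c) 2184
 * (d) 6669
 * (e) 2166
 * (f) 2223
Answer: f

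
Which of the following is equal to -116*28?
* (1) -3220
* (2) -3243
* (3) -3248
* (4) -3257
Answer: 3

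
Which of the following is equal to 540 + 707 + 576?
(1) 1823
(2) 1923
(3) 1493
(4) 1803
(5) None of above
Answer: 1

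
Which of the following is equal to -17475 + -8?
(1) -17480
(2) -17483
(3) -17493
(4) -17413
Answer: 2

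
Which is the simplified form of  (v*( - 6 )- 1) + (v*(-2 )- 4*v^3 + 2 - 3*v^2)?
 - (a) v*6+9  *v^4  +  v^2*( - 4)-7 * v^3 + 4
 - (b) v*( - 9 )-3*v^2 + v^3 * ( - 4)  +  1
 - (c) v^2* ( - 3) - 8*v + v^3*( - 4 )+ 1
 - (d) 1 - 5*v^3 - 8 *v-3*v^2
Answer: c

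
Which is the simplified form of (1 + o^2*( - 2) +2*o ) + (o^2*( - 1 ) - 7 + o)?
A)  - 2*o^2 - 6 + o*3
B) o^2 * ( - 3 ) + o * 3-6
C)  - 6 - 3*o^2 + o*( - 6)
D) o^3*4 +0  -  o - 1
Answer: B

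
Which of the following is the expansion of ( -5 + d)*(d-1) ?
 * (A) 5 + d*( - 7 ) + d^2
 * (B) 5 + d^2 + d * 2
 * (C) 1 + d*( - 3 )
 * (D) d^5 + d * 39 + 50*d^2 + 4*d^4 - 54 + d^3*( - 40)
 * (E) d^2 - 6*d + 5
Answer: E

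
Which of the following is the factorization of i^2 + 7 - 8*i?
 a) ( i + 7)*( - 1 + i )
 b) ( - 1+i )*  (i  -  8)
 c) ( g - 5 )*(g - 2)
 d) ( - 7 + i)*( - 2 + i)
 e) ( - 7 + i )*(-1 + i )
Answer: e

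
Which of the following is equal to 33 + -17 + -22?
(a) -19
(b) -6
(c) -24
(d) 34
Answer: b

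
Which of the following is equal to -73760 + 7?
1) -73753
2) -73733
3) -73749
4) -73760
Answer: 1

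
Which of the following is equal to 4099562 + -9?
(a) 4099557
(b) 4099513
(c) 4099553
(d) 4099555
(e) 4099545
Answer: c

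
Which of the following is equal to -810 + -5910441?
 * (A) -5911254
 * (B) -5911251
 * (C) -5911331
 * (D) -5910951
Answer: B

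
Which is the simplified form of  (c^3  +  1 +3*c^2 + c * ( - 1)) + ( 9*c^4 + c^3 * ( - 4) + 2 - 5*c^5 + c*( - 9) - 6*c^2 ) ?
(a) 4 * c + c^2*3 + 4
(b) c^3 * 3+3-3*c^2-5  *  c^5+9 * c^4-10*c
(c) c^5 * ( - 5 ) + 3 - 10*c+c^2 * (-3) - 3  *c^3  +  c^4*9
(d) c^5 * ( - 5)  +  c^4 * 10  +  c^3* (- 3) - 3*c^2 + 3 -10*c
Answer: c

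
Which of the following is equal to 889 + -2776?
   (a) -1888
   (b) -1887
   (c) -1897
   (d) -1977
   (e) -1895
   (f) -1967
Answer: b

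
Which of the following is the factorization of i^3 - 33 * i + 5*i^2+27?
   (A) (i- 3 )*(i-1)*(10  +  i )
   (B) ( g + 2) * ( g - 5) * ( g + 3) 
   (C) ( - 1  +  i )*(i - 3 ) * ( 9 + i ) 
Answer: C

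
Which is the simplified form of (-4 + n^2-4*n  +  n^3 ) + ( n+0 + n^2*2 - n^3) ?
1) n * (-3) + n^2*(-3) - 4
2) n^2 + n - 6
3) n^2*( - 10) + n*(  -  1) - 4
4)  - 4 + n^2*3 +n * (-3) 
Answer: 4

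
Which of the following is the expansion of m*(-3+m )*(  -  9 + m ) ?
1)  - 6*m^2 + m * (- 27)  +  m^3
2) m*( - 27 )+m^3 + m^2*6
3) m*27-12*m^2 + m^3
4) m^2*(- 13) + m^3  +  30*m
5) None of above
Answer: 3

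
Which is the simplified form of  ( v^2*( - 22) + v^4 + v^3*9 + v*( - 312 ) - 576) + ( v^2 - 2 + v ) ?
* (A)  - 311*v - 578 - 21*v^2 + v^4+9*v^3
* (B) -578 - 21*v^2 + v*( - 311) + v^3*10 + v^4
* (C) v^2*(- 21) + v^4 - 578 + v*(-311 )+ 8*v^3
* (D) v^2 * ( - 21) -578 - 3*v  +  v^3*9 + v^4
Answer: A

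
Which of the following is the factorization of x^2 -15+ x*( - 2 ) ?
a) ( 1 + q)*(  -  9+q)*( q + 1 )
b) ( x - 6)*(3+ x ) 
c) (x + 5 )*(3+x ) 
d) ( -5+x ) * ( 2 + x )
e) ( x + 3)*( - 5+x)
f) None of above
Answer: e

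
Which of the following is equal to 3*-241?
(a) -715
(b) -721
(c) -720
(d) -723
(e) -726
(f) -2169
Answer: d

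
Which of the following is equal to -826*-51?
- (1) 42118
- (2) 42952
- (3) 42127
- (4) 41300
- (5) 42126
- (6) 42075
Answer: 5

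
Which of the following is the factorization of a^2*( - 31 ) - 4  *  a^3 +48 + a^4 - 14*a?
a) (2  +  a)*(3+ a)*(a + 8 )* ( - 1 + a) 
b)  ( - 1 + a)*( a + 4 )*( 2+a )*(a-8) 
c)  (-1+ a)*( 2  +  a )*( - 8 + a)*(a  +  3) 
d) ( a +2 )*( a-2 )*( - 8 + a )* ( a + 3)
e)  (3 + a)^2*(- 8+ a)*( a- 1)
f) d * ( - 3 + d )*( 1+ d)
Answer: c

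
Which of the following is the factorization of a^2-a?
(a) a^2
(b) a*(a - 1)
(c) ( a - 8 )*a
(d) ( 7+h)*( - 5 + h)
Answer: b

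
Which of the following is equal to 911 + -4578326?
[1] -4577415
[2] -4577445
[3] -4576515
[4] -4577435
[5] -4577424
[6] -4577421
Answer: 1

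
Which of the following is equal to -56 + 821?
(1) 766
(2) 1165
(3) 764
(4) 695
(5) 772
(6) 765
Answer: 6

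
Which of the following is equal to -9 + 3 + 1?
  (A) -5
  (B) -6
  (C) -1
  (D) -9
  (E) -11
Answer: A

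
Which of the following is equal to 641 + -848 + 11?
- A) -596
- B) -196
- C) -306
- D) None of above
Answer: B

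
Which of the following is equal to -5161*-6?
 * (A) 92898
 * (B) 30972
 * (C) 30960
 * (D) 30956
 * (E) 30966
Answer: E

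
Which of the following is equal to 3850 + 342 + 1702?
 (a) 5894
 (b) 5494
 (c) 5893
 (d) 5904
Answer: a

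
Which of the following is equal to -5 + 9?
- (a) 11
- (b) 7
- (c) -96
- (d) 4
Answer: d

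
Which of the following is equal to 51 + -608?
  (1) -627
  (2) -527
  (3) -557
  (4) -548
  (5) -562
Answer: 3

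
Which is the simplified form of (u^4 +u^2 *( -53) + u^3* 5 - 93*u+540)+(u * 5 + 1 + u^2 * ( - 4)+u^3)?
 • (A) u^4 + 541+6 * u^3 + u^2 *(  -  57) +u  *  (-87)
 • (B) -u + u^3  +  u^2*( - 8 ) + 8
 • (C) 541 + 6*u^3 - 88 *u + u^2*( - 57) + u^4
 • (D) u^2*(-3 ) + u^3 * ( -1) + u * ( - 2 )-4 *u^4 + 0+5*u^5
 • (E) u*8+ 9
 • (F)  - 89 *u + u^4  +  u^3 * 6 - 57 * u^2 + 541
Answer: C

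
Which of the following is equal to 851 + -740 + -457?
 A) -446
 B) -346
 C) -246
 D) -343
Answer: B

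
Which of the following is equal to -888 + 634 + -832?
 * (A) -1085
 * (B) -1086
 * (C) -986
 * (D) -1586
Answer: B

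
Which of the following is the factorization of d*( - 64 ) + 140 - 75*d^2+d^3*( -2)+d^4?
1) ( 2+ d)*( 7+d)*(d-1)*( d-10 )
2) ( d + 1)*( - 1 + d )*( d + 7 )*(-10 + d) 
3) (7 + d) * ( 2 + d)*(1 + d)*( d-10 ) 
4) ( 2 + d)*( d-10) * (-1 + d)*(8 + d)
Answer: 1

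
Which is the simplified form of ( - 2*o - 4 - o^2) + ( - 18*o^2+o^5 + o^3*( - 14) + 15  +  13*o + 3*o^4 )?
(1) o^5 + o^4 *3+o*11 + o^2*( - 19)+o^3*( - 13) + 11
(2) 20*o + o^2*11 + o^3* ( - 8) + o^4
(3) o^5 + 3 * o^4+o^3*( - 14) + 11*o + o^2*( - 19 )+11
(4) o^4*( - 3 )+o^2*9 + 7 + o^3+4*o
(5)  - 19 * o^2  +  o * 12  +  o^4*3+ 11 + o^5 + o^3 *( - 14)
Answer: 3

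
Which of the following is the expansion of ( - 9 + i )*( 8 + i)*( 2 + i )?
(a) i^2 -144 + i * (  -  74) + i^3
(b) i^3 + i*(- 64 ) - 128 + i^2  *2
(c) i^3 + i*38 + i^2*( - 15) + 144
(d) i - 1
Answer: a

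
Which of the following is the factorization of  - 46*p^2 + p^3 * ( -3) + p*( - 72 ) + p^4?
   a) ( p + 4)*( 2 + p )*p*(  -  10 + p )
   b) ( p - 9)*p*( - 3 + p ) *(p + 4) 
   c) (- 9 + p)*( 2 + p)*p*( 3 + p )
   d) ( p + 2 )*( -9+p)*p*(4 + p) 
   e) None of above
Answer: d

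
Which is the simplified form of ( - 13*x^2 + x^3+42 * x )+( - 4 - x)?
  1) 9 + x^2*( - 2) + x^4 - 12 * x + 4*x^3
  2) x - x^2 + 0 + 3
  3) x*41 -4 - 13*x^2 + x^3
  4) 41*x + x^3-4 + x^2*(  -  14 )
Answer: 3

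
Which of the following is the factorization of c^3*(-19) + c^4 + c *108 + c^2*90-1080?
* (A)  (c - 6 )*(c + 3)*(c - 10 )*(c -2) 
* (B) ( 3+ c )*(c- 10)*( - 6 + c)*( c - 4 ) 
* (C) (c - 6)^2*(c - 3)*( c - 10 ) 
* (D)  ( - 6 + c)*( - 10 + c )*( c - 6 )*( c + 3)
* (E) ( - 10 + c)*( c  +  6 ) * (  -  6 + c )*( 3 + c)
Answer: D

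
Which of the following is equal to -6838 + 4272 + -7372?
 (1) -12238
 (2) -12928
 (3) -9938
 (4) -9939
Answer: 3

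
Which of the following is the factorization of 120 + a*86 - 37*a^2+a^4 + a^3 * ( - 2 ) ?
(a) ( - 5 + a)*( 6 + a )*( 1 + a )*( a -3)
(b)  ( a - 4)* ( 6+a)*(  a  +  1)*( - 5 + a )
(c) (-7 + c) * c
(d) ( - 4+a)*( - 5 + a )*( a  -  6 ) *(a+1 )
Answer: b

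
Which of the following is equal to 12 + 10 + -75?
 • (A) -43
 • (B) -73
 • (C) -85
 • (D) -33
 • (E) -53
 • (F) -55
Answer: E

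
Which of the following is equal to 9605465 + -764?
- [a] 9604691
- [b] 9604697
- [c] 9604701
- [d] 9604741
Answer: c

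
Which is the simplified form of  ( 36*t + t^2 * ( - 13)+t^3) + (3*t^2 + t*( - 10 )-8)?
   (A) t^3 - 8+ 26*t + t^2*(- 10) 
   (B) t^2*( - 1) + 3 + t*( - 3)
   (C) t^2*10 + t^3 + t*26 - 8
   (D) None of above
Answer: A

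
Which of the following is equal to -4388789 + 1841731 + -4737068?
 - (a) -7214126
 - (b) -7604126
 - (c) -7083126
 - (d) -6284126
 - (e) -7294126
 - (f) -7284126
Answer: f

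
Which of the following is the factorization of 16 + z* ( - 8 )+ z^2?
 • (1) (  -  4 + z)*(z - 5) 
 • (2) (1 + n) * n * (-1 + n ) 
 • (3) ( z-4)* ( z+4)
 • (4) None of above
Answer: 4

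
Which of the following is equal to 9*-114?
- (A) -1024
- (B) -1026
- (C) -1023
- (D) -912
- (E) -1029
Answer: B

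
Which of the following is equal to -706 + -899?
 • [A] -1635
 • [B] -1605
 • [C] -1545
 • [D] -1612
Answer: B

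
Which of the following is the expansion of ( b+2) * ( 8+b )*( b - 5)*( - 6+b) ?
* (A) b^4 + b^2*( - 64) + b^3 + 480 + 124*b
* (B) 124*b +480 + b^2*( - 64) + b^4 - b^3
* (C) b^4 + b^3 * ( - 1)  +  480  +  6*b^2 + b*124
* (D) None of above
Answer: B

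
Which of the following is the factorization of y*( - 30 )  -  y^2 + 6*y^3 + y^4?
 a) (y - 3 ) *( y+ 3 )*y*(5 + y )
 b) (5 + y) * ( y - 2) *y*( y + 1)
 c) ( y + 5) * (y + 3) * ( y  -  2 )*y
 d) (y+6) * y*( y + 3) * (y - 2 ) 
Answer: c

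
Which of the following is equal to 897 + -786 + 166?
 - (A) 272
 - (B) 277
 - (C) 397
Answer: B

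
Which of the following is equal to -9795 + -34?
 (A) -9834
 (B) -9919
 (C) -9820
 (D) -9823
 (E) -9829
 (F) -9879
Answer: E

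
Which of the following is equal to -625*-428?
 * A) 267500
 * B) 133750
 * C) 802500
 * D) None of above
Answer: A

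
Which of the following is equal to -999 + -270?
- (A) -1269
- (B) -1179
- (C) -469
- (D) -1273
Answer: A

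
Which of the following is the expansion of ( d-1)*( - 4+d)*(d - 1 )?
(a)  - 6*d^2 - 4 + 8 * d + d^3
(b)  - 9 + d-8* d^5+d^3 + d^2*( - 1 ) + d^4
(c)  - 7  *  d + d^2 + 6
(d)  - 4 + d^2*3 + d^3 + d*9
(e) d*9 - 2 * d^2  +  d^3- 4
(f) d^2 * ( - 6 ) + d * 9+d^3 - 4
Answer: f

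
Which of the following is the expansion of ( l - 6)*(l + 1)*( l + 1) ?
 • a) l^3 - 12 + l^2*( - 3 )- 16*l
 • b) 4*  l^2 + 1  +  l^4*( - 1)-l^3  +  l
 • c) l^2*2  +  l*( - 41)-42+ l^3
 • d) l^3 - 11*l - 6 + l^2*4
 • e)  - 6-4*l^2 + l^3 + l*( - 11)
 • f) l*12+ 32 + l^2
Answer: e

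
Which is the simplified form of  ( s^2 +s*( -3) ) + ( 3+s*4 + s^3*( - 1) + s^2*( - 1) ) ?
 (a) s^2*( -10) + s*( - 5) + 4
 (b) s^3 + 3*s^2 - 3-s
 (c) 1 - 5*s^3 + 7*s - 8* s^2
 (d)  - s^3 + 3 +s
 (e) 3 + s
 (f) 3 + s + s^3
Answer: d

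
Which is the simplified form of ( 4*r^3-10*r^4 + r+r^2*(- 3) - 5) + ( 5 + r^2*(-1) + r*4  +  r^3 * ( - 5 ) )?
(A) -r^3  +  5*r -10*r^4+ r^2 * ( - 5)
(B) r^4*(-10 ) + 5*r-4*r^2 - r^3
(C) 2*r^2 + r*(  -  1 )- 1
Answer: B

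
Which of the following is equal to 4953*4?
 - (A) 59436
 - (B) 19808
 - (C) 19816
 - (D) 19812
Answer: D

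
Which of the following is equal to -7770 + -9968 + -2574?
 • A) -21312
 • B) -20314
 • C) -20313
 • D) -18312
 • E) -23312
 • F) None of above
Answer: F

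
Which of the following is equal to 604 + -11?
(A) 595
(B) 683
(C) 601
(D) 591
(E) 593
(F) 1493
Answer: E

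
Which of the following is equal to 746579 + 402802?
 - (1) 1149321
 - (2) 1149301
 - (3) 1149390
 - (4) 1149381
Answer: 4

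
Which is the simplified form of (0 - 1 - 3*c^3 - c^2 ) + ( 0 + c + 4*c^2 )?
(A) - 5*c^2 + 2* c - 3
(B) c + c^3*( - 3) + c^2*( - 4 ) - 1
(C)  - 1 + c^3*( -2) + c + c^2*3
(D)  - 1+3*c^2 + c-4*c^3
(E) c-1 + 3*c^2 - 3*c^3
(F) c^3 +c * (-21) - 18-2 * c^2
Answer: E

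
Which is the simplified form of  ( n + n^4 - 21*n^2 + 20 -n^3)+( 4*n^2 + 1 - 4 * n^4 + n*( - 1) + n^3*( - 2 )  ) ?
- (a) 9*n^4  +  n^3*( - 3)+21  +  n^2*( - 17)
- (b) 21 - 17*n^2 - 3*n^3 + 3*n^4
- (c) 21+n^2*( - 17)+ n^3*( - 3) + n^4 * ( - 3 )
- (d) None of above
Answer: c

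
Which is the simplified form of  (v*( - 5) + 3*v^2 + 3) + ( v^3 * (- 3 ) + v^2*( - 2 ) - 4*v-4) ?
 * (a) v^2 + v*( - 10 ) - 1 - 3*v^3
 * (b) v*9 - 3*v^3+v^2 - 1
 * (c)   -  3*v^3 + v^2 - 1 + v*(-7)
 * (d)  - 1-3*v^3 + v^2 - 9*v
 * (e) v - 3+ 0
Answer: d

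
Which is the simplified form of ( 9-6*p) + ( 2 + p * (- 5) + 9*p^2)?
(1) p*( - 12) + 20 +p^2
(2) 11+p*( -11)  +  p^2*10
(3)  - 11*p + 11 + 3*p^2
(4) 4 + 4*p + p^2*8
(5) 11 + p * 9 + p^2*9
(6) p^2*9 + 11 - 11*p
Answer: 6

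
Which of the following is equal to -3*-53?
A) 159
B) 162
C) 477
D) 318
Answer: A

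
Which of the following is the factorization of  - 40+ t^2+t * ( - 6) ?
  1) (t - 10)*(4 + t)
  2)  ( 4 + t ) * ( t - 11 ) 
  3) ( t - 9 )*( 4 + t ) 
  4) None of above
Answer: 1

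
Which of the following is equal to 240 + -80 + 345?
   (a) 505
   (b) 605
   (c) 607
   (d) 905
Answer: a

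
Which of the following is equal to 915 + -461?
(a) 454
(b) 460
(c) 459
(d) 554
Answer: a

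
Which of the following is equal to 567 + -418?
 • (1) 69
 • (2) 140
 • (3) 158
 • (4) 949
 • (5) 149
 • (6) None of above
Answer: 5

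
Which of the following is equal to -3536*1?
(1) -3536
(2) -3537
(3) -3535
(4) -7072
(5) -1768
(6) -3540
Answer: 1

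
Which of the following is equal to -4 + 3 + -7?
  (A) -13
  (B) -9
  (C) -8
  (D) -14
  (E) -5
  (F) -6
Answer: C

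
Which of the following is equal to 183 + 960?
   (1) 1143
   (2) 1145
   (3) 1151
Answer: 1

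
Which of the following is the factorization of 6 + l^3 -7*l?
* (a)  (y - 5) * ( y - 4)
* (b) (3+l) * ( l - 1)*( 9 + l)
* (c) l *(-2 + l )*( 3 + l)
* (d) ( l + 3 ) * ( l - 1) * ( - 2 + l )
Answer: d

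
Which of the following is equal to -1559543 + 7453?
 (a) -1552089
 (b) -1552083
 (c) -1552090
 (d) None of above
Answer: c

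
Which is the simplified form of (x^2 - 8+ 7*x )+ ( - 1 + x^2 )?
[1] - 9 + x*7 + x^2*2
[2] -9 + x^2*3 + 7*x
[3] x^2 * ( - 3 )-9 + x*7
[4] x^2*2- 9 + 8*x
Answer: 1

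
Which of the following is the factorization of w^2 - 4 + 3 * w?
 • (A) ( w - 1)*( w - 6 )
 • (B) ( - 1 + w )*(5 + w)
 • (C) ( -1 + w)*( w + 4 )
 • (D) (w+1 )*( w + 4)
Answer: C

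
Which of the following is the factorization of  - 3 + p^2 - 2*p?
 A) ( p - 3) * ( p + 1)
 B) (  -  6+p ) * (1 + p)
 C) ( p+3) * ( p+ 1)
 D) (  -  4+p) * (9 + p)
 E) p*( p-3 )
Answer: A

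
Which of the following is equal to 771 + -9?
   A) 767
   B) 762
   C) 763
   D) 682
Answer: B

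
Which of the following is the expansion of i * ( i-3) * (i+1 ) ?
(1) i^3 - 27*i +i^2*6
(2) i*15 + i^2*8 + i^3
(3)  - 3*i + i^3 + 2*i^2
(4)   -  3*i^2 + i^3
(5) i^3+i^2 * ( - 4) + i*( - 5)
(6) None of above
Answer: 6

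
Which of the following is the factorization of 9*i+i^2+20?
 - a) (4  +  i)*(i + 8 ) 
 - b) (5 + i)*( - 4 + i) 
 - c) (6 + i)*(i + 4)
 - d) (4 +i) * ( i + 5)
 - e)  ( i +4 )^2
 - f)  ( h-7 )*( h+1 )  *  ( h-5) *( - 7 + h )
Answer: d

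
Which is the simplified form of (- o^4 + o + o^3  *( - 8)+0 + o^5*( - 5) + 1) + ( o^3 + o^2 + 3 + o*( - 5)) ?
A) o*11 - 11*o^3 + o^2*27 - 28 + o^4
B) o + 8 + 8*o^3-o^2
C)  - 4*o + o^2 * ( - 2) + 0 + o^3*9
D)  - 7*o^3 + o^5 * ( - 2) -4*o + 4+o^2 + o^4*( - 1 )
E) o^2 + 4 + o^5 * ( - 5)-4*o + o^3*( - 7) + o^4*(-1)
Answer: E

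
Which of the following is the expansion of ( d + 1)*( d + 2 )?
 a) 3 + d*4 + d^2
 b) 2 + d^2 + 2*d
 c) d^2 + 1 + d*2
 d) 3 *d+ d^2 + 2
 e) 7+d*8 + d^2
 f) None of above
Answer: d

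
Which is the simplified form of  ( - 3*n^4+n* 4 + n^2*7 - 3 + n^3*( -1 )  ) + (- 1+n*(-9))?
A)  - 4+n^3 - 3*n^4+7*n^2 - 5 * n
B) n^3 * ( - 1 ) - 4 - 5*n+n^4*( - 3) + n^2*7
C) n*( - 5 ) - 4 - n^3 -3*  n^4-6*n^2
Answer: B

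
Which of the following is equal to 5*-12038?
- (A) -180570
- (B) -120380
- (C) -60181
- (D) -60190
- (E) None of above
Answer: D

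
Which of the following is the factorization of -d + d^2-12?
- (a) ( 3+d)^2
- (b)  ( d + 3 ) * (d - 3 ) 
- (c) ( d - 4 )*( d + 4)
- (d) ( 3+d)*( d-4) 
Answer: d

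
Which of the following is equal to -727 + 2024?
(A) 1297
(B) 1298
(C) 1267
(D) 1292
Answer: A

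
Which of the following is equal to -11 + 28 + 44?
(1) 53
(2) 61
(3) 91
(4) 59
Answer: 2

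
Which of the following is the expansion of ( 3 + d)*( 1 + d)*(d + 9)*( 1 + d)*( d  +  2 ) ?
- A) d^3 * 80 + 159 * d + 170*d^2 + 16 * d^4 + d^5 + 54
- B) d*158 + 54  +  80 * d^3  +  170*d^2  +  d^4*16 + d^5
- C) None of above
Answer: A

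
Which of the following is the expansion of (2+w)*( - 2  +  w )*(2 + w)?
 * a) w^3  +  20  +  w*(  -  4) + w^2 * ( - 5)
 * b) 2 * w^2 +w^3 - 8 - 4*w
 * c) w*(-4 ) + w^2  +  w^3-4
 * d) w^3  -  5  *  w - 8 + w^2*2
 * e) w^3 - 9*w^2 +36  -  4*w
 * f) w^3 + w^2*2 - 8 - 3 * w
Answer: b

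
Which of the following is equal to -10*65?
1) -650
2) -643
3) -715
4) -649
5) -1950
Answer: 1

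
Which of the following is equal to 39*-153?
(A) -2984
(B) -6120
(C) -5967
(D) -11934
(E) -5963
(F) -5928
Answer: C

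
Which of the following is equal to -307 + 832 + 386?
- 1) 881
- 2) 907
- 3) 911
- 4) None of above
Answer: 3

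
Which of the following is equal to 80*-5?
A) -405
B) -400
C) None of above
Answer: B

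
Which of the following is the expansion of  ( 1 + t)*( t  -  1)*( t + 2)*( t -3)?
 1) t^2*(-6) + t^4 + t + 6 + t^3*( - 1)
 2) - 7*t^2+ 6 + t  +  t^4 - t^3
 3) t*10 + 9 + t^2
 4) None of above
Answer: 2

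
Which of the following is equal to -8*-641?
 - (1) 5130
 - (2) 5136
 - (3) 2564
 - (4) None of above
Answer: 4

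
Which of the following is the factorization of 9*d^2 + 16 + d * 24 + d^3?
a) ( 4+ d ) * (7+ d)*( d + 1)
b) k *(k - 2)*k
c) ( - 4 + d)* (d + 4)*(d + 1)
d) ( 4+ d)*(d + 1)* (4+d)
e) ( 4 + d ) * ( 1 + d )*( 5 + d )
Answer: d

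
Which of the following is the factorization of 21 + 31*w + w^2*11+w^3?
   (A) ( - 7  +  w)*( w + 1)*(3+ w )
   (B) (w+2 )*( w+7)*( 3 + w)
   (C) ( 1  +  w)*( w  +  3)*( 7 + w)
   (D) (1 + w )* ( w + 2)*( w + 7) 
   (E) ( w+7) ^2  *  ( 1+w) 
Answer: C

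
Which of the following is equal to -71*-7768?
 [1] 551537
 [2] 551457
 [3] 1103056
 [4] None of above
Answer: 4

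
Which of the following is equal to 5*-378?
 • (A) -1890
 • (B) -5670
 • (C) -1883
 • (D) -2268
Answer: A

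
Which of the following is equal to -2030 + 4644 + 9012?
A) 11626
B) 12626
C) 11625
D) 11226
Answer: A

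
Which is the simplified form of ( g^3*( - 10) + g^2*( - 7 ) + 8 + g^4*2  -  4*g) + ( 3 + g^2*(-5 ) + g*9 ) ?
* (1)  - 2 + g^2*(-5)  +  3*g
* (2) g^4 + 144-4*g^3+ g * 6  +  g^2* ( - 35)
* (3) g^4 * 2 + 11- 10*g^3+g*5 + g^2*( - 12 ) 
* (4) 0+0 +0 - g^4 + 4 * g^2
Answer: 3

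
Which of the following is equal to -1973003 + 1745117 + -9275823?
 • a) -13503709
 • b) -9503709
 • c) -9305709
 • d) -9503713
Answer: b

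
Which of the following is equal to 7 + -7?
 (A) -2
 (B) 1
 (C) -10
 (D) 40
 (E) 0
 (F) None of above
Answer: E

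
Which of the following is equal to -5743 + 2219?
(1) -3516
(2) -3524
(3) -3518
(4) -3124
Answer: 2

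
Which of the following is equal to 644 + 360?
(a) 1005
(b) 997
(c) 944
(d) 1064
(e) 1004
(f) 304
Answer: e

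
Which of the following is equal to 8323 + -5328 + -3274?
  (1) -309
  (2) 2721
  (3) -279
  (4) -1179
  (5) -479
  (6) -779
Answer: 3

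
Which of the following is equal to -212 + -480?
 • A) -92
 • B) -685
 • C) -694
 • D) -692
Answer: D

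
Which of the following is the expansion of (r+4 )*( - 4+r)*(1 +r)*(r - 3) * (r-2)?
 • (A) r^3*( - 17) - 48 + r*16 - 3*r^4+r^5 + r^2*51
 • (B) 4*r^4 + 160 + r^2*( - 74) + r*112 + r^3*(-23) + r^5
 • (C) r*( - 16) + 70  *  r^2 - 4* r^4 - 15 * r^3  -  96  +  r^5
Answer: C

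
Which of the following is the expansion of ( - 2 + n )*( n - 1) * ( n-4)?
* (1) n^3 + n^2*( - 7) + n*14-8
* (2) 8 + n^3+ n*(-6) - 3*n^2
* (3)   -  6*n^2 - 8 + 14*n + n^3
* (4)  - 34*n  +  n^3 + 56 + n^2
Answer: 1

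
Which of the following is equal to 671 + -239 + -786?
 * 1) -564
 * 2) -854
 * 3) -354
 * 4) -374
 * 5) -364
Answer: 3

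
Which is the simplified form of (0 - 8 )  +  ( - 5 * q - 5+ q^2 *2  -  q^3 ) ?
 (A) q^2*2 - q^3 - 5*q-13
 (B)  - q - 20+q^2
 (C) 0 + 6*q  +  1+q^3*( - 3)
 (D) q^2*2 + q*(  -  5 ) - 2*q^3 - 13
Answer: A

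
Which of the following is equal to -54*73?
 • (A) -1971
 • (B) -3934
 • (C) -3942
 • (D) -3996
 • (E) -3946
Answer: C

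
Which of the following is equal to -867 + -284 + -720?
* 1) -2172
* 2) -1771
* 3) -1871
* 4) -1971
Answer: 3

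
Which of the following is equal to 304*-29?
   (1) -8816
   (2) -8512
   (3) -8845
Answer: 1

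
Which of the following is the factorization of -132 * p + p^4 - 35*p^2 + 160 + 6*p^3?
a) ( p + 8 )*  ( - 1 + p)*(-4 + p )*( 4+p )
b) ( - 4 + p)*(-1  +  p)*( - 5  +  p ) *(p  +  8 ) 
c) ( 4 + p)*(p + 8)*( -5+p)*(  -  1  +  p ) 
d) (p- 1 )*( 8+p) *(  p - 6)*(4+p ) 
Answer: c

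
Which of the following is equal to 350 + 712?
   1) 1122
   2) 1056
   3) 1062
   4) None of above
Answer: 3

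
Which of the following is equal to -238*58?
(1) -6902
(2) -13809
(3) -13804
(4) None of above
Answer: 3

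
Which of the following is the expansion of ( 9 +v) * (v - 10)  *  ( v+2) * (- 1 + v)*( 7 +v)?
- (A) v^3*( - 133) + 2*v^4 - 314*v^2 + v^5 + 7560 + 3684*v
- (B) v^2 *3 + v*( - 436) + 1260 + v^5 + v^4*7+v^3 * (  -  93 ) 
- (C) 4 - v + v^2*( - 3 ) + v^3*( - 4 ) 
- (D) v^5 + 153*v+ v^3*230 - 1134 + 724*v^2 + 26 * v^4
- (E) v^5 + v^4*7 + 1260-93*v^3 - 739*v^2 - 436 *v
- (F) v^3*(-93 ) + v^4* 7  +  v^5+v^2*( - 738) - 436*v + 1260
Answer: E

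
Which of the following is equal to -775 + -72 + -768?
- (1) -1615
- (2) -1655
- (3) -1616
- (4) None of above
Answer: 1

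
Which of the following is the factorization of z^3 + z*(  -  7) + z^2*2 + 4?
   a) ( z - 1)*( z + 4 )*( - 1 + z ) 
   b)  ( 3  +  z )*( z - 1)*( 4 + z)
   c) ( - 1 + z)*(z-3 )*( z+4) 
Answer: a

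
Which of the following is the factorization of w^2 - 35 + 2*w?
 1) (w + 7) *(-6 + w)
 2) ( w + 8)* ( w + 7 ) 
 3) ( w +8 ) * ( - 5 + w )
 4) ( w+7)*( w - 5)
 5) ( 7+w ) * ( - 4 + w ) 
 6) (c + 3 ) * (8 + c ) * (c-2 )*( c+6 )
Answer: 4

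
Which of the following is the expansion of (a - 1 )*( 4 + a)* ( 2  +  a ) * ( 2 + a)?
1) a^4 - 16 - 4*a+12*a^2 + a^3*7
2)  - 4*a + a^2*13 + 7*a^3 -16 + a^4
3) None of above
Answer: 1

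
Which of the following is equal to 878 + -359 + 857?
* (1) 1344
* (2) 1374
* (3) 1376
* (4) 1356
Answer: 3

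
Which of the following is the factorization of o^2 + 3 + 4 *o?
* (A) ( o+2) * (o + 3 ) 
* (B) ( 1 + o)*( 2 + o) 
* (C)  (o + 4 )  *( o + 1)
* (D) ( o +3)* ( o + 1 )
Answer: D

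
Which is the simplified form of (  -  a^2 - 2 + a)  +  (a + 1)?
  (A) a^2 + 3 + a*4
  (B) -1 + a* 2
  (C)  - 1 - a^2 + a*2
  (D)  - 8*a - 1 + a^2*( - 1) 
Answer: C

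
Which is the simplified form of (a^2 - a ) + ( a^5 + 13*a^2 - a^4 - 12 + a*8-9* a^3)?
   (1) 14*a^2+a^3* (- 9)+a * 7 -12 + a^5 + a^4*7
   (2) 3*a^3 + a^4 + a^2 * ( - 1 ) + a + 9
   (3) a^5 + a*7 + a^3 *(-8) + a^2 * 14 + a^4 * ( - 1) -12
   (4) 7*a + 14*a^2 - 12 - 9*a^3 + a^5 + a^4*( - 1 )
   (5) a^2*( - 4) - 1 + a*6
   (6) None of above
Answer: 4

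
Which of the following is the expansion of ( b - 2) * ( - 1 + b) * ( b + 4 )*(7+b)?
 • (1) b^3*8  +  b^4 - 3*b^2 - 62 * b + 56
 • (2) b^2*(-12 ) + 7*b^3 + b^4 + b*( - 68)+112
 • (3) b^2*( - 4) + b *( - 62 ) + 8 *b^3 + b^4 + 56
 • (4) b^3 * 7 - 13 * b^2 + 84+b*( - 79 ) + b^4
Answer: 1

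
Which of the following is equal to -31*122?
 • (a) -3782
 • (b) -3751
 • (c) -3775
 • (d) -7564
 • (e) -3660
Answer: a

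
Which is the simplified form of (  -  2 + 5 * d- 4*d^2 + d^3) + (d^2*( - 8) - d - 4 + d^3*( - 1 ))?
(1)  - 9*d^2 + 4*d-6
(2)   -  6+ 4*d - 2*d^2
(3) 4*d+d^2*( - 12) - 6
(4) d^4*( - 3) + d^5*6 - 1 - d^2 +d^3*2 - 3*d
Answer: 3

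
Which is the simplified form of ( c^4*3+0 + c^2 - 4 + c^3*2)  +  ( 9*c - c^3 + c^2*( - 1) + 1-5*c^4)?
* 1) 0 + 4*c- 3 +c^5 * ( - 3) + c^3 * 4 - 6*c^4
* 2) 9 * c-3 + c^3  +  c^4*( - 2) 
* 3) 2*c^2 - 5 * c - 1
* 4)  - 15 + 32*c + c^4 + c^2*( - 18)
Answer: 2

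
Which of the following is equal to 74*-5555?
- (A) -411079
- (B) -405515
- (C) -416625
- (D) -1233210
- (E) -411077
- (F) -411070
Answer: F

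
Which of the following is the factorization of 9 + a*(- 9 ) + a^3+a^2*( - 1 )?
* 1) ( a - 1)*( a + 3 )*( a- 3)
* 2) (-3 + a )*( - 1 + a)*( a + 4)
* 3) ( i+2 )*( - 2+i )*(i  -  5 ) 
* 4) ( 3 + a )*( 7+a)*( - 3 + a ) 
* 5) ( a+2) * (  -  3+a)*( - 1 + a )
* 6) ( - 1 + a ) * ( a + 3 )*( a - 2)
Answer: 1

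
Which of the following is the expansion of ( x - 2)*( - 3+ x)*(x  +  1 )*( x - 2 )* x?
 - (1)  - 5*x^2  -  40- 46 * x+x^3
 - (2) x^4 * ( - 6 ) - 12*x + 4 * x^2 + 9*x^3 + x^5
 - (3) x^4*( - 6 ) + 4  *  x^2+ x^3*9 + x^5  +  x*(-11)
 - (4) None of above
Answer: 2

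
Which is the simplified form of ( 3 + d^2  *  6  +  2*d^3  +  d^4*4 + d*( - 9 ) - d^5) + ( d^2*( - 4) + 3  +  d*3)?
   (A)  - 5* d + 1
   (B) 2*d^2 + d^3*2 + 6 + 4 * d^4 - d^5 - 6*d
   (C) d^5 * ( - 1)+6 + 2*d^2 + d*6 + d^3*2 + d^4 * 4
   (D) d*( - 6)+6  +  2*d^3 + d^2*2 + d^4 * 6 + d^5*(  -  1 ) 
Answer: B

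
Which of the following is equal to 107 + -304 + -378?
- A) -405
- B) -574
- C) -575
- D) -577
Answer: C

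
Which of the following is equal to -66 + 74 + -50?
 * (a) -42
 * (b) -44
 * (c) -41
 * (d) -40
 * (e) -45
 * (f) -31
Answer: a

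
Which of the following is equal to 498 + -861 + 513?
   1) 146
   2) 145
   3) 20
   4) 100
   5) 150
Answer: 5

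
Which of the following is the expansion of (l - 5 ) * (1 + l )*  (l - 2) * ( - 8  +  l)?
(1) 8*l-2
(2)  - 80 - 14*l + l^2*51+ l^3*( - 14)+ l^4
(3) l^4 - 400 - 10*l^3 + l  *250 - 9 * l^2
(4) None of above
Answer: 2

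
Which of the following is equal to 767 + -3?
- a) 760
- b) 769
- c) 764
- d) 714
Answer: c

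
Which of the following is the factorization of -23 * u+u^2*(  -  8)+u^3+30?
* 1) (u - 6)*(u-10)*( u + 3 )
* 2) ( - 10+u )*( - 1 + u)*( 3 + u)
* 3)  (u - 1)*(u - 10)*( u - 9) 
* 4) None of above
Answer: 2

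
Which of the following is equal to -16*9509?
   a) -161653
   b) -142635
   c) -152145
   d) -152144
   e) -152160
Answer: d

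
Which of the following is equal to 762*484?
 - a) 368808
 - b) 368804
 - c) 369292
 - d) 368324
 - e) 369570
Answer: a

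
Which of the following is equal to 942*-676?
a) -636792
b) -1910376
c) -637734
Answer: a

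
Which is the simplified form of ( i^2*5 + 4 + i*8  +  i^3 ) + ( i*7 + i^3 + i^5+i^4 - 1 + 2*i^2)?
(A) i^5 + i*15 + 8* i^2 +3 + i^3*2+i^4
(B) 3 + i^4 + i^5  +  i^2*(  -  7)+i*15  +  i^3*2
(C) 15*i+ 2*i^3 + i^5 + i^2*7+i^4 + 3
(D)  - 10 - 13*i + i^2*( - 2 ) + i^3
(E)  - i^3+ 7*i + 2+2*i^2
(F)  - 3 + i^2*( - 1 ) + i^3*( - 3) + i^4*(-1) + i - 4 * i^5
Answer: C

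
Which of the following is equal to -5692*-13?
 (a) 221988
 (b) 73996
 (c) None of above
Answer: b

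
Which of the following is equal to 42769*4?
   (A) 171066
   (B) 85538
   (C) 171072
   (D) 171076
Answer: D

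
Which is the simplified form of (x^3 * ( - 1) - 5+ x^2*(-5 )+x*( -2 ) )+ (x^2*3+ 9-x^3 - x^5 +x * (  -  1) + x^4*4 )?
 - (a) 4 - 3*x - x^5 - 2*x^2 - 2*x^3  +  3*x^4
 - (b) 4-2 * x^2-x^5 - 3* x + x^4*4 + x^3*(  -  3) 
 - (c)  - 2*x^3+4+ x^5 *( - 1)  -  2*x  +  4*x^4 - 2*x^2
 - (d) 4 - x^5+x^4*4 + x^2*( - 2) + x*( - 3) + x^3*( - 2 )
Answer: d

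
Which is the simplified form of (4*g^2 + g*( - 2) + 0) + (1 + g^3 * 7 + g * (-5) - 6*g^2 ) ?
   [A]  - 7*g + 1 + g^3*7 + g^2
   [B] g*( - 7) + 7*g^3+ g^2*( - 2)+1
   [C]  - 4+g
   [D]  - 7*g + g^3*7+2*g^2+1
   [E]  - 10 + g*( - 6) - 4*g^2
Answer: B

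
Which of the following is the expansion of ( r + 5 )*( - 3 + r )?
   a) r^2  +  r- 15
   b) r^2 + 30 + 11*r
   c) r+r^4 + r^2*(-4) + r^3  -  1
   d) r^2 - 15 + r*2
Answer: d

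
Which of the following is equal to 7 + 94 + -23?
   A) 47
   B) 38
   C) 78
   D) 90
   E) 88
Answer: C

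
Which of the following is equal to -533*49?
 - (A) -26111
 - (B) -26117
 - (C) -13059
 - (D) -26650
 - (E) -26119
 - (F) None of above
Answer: B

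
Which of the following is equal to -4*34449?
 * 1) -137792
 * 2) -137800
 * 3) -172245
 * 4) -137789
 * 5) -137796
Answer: 5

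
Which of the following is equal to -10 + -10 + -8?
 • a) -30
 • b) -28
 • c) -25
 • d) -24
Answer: b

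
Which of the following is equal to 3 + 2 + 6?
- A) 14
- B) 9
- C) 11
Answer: C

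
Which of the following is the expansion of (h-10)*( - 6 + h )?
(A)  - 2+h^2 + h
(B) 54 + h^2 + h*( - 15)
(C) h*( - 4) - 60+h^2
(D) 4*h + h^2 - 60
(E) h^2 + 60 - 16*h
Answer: E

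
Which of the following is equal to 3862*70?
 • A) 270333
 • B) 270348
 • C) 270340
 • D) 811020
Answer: C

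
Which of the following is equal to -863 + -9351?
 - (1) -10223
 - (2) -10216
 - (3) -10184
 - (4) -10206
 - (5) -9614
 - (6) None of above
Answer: 6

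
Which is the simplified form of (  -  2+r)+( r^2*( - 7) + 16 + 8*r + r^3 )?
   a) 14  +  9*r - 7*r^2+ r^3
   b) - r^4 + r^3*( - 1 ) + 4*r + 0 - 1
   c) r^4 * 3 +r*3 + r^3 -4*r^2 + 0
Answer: a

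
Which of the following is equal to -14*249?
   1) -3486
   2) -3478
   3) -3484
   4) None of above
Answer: 1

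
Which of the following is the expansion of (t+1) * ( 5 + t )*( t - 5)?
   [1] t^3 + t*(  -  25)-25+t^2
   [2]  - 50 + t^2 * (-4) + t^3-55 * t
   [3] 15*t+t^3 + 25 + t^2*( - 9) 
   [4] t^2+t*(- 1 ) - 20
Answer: 1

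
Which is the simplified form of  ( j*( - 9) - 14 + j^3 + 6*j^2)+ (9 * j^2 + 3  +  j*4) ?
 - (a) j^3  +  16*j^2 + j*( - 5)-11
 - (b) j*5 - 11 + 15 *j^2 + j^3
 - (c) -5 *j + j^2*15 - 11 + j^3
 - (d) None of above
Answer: c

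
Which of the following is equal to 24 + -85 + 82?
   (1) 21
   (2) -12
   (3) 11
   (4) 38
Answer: 1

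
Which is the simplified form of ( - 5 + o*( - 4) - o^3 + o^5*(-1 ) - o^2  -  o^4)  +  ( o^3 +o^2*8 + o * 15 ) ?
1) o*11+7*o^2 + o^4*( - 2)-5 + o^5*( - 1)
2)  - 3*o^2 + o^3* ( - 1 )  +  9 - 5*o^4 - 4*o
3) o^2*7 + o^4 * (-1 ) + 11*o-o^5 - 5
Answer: 3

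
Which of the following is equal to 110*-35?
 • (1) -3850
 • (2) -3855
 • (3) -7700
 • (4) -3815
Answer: 1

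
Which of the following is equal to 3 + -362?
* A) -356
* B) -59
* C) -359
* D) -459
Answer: C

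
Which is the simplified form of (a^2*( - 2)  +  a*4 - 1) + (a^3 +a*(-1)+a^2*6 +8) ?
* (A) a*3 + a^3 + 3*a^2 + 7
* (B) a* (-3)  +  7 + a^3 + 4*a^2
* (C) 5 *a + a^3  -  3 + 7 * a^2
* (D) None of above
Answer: D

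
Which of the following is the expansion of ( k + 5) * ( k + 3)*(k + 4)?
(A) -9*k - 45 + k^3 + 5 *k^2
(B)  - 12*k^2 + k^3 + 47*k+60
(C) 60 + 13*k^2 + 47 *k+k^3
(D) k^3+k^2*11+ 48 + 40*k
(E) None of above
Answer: E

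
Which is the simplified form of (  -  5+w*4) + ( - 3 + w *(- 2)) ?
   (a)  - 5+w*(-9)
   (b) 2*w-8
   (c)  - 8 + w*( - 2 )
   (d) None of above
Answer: b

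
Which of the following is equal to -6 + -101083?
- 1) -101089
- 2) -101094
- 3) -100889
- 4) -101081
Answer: 1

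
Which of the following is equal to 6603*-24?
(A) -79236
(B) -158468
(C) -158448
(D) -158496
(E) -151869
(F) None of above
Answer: F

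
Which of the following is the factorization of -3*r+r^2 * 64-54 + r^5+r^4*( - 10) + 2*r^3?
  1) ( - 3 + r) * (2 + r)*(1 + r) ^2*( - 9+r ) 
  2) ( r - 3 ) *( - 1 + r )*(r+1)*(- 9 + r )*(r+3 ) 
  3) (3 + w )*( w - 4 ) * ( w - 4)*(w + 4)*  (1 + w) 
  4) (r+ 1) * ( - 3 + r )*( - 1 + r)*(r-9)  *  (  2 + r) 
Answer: 4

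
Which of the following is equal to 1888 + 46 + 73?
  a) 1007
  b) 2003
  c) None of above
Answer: c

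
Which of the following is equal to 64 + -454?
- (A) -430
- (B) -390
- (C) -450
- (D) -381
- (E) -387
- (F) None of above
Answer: B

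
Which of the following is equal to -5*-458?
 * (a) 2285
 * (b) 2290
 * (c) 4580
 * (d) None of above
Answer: b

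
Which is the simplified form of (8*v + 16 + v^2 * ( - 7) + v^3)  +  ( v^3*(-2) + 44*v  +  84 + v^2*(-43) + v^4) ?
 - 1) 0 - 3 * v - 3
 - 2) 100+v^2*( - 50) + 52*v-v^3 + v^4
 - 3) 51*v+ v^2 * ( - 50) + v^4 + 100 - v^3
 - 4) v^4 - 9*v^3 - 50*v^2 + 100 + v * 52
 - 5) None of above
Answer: 2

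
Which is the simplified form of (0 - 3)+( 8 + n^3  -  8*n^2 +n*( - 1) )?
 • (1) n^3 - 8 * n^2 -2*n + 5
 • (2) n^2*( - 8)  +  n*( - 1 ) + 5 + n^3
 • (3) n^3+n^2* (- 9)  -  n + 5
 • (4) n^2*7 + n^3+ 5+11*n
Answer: 2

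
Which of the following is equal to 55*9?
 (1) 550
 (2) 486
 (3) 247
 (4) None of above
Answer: 4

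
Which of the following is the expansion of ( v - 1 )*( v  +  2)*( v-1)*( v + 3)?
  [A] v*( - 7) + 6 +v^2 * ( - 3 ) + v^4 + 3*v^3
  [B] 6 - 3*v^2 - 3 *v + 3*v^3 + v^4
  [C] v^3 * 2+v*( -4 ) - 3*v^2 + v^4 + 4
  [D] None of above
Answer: A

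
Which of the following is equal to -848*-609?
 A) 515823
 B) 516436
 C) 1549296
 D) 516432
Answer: D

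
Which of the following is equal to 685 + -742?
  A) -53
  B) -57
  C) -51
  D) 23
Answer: B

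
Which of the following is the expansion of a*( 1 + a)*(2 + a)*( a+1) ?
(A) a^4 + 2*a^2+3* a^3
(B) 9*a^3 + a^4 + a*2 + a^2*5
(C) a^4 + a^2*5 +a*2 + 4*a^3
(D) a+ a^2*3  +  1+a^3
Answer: C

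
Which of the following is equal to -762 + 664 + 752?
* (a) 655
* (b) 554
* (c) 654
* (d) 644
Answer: c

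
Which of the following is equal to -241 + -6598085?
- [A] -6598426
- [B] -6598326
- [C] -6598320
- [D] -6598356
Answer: B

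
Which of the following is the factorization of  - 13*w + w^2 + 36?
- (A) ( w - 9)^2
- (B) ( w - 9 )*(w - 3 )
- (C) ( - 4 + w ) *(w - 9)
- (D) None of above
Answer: C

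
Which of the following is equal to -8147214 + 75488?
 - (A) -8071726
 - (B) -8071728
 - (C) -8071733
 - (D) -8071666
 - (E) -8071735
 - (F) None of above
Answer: A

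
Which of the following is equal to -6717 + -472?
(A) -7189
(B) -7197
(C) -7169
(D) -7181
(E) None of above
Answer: A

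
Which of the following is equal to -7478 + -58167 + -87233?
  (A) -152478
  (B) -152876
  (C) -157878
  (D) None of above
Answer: D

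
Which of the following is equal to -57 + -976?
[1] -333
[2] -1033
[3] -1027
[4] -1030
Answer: 2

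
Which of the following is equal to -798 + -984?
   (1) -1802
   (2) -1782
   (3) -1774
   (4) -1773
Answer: 2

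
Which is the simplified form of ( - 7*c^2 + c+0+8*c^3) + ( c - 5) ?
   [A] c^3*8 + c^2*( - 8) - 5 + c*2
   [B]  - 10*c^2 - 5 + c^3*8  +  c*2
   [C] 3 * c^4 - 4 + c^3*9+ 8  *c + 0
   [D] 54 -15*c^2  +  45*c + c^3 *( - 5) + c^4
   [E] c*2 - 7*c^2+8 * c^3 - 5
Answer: E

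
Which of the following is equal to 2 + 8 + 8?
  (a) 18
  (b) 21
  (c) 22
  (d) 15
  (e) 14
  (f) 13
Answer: a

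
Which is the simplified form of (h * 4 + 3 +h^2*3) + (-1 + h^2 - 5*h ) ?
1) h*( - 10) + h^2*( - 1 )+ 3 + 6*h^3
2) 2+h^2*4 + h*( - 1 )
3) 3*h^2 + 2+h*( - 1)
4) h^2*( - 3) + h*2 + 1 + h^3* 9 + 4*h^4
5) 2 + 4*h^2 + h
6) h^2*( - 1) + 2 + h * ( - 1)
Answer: 2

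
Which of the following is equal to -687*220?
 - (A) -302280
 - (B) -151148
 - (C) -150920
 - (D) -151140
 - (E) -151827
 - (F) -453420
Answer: D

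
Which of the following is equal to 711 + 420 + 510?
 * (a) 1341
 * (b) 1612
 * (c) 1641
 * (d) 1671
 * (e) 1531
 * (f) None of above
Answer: c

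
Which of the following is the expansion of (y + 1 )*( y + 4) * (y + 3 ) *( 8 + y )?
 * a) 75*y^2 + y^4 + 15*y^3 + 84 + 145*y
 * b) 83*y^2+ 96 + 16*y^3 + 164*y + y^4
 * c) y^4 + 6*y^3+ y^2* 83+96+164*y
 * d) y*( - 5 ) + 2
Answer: b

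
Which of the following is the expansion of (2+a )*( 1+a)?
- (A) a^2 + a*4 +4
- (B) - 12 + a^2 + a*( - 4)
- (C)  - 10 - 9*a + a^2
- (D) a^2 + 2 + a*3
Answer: D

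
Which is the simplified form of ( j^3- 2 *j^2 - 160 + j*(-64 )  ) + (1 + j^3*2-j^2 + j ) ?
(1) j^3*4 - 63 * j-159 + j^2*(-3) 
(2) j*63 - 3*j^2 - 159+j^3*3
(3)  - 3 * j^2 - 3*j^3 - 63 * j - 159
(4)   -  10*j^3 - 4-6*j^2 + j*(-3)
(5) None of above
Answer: 5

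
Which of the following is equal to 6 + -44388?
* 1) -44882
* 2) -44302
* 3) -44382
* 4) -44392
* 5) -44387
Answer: 3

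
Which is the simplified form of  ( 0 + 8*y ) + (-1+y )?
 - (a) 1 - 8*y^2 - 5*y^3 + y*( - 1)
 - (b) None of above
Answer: b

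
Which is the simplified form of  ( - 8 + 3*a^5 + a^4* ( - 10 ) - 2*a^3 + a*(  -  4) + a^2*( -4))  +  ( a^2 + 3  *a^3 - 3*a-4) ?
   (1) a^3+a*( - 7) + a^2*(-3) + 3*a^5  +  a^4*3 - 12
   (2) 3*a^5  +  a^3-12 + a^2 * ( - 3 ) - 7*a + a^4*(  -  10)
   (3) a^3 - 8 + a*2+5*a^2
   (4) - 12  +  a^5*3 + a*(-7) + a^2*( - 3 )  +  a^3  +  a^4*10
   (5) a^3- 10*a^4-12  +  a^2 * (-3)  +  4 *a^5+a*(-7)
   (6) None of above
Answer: 2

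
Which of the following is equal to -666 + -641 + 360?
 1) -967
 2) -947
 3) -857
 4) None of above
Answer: 2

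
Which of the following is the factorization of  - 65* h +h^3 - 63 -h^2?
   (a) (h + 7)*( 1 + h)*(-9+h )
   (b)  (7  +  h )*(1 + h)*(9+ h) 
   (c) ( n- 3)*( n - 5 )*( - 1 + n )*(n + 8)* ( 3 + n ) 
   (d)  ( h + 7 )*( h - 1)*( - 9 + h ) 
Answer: a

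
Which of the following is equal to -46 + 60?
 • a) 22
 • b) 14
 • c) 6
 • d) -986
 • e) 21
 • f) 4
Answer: b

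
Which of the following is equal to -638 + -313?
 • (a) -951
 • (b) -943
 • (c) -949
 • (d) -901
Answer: a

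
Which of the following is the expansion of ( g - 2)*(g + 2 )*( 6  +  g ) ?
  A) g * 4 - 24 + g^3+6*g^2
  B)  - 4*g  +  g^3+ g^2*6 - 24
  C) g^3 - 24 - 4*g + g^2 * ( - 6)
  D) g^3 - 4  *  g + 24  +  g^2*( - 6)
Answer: B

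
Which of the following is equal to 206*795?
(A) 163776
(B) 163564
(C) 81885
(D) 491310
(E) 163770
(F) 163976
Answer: E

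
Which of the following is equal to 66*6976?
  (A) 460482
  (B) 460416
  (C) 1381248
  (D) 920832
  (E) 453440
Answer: B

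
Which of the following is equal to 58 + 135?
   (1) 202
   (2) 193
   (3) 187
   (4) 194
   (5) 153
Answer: 2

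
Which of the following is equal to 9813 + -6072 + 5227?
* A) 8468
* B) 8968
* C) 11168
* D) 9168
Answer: B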